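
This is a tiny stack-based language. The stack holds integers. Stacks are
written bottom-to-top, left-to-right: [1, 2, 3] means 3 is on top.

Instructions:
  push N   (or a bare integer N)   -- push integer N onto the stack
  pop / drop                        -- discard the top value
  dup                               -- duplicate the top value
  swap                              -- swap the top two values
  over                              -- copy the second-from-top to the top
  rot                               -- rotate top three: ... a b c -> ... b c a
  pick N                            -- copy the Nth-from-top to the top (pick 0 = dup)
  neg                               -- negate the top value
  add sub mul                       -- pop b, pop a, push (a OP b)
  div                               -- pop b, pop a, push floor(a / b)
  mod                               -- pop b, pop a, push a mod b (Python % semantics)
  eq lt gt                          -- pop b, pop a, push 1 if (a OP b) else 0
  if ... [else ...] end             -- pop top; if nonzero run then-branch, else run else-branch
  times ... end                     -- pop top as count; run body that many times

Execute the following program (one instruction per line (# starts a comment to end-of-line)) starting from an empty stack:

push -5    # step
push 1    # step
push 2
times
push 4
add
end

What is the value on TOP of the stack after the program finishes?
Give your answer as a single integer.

After 'push -5': [-5]
After 'push 1': [-5, 1]
After 'push 2': [-5, 1, 2]
After 'times': [-5, 1]
After 'push 4': [-5, 1, 4]
After 'add': [-5, 5]
After 'push 4': [-5, 5, 4]
After 'add': [-5, 9]

Answer: 9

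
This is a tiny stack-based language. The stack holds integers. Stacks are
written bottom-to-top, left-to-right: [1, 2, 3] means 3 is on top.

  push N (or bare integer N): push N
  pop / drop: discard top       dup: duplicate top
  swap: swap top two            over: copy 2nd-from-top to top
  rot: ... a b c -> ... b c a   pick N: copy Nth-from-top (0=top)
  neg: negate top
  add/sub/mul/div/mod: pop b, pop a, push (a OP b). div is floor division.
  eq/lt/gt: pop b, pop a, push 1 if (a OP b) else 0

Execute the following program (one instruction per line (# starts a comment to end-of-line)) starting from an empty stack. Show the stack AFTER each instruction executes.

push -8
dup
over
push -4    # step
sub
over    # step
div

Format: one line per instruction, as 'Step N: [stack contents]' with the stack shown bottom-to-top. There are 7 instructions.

Step 1: [-8]
Step 2: [-8, -8]
Step 3: [-8, -8, -8]
Step 4: [-8, -8, -8, -4]
Step 5: [-8, -8, -4]
Step 6: [-8, -8, -4, -8]
Step 7: [-8, -8, 0]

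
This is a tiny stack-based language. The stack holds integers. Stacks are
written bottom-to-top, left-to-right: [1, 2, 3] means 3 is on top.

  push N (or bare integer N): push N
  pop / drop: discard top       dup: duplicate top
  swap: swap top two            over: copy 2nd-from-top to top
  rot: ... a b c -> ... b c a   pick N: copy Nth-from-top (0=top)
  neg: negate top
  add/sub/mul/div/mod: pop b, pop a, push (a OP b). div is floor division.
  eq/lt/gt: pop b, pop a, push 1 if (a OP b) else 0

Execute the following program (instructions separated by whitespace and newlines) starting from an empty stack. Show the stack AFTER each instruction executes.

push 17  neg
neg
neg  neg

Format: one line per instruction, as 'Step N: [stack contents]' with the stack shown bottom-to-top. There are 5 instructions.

Step 1: [17]
Step 2: [-17]
Step 3: [17]
Step 4: [-17]
Step 5: [17]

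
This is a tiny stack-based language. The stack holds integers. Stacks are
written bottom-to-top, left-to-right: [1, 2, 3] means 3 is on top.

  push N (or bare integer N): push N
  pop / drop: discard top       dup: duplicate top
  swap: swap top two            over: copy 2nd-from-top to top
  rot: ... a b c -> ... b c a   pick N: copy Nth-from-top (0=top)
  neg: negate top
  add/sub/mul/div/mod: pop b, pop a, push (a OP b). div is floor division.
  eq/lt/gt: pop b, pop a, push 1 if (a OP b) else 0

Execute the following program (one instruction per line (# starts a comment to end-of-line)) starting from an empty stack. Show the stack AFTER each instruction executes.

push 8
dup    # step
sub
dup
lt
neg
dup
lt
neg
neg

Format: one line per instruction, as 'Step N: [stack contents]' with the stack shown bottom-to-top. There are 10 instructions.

Step 1: [8]
Step 2: [8, 8]
Step 3: [0]
Step 4: [0, 0]
Step 5: [0]
Step 6: [0]
Step 7: [0, 0]
Step 8: [0]
Step 9: [0]
Step 10: [0]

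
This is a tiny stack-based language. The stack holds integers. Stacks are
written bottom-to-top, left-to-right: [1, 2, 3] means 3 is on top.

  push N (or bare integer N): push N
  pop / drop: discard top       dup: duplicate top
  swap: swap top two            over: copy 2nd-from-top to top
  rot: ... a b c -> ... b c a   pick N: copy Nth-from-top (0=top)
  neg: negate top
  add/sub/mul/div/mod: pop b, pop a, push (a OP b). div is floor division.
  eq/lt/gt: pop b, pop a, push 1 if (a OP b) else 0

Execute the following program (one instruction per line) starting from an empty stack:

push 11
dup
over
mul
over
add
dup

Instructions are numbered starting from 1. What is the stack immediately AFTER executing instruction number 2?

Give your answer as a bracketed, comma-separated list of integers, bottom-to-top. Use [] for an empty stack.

Answer: [11, 11]

Derivation:
Step 1 ('push 11'): [11]
Step 2 ('dup'): [11, 11]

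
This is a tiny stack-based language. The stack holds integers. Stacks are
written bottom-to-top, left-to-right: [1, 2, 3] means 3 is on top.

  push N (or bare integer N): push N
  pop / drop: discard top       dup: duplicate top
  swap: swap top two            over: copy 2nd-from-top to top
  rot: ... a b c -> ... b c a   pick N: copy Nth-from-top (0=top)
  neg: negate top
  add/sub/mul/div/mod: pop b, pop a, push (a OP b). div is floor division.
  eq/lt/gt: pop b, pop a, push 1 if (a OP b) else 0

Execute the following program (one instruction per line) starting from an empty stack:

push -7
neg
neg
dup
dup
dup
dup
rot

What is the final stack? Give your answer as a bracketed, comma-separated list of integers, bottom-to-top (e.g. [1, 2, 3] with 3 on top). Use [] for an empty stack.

Answer: [-7, -7, -7, -7, -7]

Derivation:
After 'push -7': [-7]
After 'neg': [7]
After 'neg': [-7]
After 'dup': [-7, -7]
After 'dup': [-7, -7, -7]
After 'dup': [-7, -7, -7, -7]
After 'dup': [-7, -7, -7, -7, -7]
After 'rot': [-7, -7, -7, -7, -7]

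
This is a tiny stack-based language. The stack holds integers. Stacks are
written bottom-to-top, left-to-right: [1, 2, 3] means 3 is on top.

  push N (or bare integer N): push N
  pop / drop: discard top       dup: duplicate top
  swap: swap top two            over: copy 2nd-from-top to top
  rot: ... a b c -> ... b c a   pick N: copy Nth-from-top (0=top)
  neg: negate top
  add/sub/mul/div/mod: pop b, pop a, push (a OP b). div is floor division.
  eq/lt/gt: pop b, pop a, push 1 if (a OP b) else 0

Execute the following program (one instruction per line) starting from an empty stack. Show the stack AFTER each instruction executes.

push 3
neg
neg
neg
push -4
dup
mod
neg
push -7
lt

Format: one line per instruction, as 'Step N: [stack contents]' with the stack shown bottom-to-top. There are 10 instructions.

Step 1: [3]
Step 2: [-3]
Step 3: [3]
Step 4: [-3]
Step 5: [-3, -4]
Step 6: [-3, -4, -4]
Step 7: [-3, 0]
Step 8: [-3, 0]
Step 9: [-3, 0, -7]
Step 10: [-3, 0]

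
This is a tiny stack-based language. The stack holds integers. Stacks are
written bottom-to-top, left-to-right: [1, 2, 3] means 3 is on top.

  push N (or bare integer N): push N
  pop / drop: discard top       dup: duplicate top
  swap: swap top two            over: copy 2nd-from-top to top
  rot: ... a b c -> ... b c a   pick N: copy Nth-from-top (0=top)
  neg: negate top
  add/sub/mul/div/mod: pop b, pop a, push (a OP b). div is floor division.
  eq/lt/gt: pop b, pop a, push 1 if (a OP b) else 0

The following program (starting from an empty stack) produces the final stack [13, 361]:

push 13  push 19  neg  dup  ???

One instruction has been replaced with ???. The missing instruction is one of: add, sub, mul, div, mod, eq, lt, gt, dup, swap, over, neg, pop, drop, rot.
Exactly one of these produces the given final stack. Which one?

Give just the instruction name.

Stack before ???: [13, -19, -19]
Stack after ???:  [13, 361]
The instruction that transforms [13, -19, -19] -> [13, 361] is: mul

Answer: mul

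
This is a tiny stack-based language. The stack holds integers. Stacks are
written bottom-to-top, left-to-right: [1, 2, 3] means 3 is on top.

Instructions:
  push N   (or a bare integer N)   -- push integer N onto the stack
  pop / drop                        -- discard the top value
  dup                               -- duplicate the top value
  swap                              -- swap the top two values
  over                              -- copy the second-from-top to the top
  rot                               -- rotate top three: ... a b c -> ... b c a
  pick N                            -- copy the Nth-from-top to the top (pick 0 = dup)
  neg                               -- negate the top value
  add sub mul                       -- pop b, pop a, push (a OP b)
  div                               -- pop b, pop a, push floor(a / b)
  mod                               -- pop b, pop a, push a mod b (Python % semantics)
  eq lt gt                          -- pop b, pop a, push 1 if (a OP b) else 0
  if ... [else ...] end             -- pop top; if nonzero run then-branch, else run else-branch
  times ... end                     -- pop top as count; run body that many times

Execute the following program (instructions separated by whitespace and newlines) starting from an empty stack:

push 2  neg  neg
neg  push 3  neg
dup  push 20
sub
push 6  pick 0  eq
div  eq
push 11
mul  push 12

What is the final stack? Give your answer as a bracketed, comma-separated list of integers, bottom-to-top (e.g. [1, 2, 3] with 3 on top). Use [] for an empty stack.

Answer: [-2, 0, 12]

Derivation:
After 'push 2': [2]
After 'neg': [-2]
After 'neg': [2]
After 'neg': [-2]
After 'push 3': [-2, 3]
After 'neg': [-2, -3]
After 'dup': [-2, -3, -3]
After 'push 20': [-2, -3, -3, 20]
After 'sub': [-2, -3, -23]
After 'push 6': [-2, -3, -23, 6]
After 'pick 0': [-2, -3, -23, 6, 6]
After 'eq': [-2, -3, -23, 1]
After 'div': [-2, -3, -23]
After 'eq': [-2, 0]
After 'push 11': [-2, 0, 11]
After 'mul': [-2, 0]
After 'push 12': [-2, 0, 12]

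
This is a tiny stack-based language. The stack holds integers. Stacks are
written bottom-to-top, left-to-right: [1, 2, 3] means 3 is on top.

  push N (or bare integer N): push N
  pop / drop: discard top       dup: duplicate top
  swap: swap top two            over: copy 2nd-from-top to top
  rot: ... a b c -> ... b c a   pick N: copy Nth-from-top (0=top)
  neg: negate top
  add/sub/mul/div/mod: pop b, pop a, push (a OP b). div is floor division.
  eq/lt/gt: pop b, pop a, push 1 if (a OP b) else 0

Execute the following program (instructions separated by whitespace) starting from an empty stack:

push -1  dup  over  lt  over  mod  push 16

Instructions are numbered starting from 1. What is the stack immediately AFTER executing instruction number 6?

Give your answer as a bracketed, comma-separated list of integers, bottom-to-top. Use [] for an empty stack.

Answer: [-1, 0]

Derivation:
Step 1 ('push -1'): [-1]
Step 2 ('dup'): [-1, -1]
Step 3 ('over'): [-1, -1, -1]
Step 4 ('lt'): [-1, 0]
Step 5 ('over'): [-1, 0, -1]
Step 6 ('mod'): [-1, 0]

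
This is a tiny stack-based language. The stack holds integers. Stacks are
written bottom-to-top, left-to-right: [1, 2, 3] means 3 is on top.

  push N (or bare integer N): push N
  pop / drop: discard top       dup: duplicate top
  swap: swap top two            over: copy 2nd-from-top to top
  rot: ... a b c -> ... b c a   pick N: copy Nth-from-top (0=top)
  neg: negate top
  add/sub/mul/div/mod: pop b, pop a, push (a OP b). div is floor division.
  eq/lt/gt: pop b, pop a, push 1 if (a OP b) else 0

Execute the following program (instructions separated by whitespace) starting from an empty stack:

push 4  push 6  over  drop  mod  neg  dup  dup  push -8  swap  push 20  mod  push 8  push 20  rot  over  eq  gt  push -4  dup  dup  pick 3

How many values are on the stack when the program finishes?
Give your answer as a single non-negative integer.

Answer: 9

Derivation:
After 'push 4': stack = [4] (depth 1)
After 'push 6': stack = [4, 6] (depth 2)
After 'over': stack = [4, 6, 4] (depth 3)
After 'drop': stack = [4, 6] (depth 2)
After 'mod': stack = [4] (depth 1)
After 'neg': stack = [-4] (depth 1)
After 'dup': stack = [-4, -4] (depth 2)
After 'dup': stack = [-4, -4, -4] (depth 3)
After 'push -8': stack = [-4, -4, -4, -8] (depth 4)
After 'swap': stack = [-4, -4, -8, -4] (depth 4)
  ...
After 'push 8': stack = [-4, -4, -8, 16, 8] (depth 5)
After 'push 20': stack = [-4, -4, -8, 16, 8, 20] (depth 6)
After 'rot': stack = [-4, -4, -8, 8, 20, 16] (depth 6)
After 'over': stack = [-4, -4, -8, 8, 20, 16, 20] (depth 7)
After 'eq': stack = [-4, -4, -8, 8, 20, 0] (depth 6)
After 'gt': stack = [-4, -4, -8, 8, 1] (depth 5)
After 'push -4': stack = [-4, -4, -8, 8, 1, -4] (depth 6)
After 'dup': stack = [-4, -4, -8, 8, 1, -4, -4] (depth 7)
After 'dup': stack = [-4, -4, -8, 8, 1, -4, -4, -4] (depth 8)
After 'pick 3': stack = [-4, -4, -8, 8, 1, -4, -4, -4, 1] (depth 9)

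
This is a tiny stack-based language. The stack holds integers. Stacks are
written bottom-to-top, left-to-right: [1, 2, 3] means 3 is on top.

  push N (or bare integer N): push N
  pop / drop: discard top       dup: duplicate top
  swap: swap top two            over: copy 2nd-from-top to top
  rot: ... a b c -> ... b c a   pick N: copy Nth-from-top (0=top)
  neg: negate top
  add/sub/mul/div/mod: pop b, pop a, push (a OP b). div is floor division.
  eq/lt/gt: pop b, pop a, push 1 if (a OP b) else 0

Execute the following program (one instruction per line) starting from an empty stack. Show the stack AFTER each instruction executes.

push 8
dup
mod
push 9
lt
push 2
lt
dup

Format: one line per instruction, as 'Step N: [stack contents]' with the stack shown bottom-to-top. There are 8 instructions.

Step 1: [8]
Step 2: [8, 8]
Step 3: [0]
Step 4: [0, 9]
Step 5: [1]
Step 6: [1, 2]
Step 7: [1]
Step 8: [1, 1]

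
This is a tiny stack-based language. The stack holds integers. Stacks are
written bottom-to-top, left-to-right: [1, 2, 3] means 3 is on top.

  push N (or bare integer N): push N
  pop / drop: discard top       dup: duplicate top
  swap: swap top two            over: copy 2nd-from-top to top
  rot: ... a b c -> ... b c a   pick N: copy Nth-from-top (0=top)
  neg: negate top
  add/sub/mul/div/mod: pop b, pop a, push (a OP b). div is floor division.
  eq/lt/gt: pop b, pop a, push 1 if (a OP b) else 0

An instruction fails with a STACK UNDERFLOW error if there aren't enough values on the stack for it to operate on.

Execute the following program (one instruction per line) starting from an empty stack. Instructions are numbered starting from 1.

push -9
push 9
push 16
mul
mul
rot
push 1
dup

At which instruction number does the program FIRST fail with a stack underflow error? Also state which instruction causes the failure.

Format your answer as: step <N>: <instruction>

Step 1 ('push -9'): stack = [-9], depth = 1
Step 2 ('push 9'): stack = [-9, 9], depth = 2
Step 3 ('push 16'): stack = [-9, 9, 16], depth = 3
Step 4 ('mul'): stack = [-9, 144], depth = 2
Step 5 ('mul'): stack = [-1296], depth = 1
Step 6 ('rot'): needs 3 value(s) but depth is 1 — STACK UNDERFLOW

Answer: step 6: rot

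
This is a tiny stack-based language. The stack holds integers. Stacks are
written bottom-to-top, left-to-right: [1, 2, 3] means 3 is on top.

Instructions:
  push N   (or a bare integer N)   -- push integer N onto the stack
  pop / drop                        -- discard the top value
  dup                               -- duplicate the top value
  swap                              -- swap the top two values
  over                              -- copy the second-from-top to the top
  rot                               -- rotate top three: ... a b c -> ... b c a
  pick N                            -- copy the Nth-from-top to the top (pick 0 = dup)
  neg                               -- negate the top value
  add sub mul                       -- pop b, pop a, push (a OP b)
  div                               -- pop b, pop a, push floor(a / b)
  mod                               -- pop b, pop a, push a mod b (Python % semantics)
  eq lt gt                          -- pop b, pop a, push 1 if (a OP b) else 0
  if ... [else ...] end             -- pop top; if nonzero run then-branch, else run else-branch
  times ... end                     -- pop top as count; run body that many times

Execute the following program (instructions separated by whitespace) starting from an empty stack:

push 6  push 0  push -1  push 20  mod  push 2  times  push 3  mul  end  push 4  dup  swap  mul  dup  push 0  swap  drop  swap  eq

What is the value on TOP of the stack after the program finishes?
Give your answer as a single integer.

After 'push 6': [6]
After 'push 0': [6, 0]
After 'push -1': [6, 0, -1]
After 'push 20': [6, 0, -1, 20]
After 'mod': [6, 0, 19]
After 'push 2': [6, 0, 19, 2]
After 'times': [6, 0, 19]
After 'push 3': [6, 0, 19, 3]
After 'mul': [6, 0, 57]
After 'push 3': [6, 0, 57, 3]
  ...
After 'push 4': [6, 0, 171, 4]
After 'dup': [6, 0, 171, 4, 4]
After 'swap': [6, 0, 171, 4, 4]
After 'mul': [6, 0, 171, 16]
After 'dup': [6, 0, 171, 16, 16]
After 'push 0': [6, 0, 171, 16, 16, 0]
After 'swap': [6, 0, 171, 16, 0, 16]
After 'drop': [6, 0, 171, 16, 0]
After 'swap': [6, 0, 171, 0, 16]
After 'eq': [6, 0, 171, 0]

Answer: 0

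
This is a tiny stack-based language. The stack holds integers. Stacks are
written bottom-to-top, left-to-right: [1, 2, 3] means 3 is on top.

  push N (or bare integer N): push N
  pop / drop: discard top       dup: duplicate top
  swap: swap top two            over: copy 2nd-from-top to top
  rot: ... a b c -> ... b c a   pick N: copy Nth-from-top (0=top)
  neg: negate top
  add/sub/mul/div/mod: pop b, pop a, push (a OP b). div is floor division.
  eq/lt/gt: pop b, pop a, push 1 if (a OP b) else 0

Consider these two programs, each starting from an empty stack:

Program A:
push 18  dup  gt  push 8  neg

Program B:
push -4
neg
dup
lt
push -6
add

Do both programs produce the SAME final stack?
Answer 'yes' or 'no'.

Answer: no

Derivation:
Program A trace:
  After 'push 18': [18]
  After 'dup': [18, 18]
  After 'gt': [0]
  After 'push 8': [0, 8]
  After 'neg': [0, -8]
Program A final stack: [0, -8]

Program B trace:
  After 'push -4': [-4]
  After 'neg': [4]
  After 'dup': [4, 4]
  After 'lt': [0]
  After 'push -6': [0, -6]
  After 'add': [-6]
Program B final stack: [-6]
Same: no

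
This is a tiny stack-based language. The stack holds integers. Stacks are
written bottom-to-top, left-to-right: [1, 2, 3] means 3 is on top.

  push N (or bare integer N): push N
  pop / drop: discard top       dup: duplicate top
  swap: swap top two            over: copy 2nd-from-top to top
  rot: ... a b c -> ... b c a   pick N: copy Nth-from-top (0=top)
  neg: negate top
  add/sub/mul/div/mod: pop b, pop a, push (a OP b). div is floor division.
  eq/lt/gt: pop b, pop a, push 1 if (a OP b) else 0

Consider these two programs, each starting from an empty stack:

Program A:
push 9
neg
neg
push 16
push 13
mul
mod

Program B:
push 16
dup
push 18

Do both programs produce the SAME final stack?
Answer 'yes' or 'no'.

Program A trace:
  After 'push 9': [9]
  After 'neg': [-9]
  After 'neg': [9]
  After 'push 16': [9, 16]
  After 'push 13': [9, 16, 13]
  After 'mul': [9, 208]
  After 'mod': [9]
Program A final stack: [9]

Program B trace:
  After 'push 16': [16]
  After 'dup': [16, 16]
  After 'push 18': [16, 16, 18]
Program B final stack: [16, 16, 18]
Same: no

Answer: no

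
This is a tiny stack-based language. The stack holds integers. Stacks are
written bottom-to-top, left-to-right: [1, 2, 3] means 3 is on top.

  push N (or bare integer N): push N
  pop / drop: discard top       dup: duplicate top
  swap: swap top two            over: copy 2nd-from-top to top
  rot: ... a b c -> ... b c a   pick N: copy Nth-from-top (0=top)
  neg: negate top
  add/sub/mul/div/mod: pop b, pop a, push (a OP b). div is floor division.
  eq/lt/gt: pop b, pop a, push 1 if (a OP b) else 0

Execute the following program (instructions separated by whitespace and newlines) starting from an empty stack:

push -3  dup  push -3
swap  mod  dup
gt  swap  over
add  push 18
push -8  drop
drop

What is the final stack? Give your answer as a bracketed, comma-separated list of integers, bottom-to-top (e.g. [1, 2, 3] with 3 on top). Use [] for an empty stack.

After 'push -3': [-3]
After 'dup': [-3, -3]
After 'push -3': [-3, -3, -3]
After 'swap': [-3, -3, -3]
After 'mod': [-3, 0]
After 'dup': [-3, 0, 0]
After 'gt': [-3, 0]
After 'swap': [0, -3]
After 'over': [0, -3, 0]
After 'add': [0, -3]
After 'push 18': [0, -3, 18]
After 'push -8': [0, -3, 18, -8]
After 'drop': [0, -3, 18]
After 'drop': [0, -3]

Answer: [0, -3]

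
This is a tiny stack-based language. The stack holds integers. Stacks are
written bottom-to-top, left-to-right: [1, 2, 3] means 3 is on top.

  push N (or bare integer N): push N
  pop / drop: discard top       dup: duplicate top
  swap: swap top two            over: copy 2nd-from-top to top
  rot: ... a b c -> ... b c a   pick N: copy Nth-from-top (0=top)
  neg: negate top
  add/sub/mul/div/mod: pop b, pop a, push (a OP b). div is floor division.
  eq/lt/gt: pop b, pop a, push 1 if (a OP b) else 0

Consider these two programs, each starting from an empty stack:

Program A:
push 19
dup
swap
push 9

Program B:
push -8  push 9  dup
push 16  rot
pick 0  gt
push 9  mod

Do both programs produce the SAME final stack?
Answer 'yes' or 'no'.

Program A trace:
  After 'push 19': [19]
  After 'dup': [19, 19]
  After 'swap': [19, 19]
  After 'push 9': [19, 19, 9]
Program A final stack: [19, 19, 9]

Program B trace:
  After 'push -8': [-8]
  After 'push 9': [-8, 9]
  After 'dup': [-8, 9, 9]
  After 'push 16': [-8, 9, 9, 16]
  After 'rot': [-8, 9, 16, 9]
  After 'pick 0': [-8, 9, 16, 9, 9]
  After 'gt': [-8, 9, 16, 0]
  After 'push 9': [-8, 9, 16, 0, 9]
  After 'mod': [-8, 9, 16, 0]
Program B final stack: [-8, 9, 16, 0]
Same: no

Answer: no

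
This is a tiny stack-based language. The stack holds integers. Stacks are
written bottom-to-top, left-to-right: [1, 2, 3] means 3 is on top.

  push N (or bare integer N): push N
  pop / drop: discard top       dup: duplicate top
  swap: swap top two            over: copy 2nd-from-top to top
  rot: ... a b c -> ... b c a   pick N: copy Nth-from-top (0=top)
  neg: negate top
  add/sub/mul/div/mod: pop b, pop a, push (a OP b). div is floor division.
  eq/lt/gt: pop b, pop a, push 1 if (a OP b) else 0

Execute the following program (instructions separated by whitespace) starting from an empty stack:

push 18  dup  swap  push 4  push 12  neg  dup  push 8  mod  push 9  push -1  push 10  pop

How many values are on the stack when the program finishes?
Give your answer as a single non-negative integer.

After 'push 18': stack = [18] (depth 1)
After 'dup': stack = [18, 18] (depth 2)
After 'swap': stack = [18, 18] (depth 2)
After 'push 4': stack = [18, 18, 4] (depth 3)
After 'push 12': stack = [18, 18, 4, 12] (depth 4)
After 'neg': stack = [18, 18, 4, -12] (depth 4)
After 'dup': stack = [18, 18, 4, -12, -12] (depth 5)
After 'push 8': stack = [18, 18, 4, -12, -12, 8] (depth 6)
After 'mod': stack = [18, 18, 4, -12, 4] (depth 5)
After 'push 9': stack = [18, 18, 4, -12, 4, 9] (depth 6)
After 'push -1': stack = [18, 18, 4, -12, 4, 9, -1] (depth 7)
After 'push 10': stack = [18, 18, 4, -12, 4, 9, -1, 10] (depth 8)
After 'pop': stack = [18, 18, 4, -12, 4, 9, -1] (depth 7)

Answer: 7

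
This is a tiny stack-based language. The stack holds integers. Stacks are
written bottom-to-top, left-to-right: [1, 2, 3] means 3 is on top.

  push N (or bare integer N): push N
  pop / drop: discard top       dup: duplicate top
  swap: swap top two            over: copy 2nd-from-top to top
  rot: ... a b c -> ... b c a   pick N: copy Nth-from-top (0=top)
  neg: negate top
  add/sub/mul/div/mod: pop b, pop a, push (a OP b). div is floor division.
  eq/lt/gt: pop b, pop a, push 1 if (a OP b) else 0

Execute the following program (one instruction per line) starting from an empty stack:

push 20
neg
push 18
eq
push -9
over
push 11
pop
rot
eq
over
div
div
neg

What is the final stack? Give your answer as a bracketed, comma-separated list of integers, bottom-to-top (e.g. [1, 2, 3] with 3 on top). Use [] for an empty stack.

Answer: [-9]

Derivation:
After 'push 20': [20]
After 'neg': [-20]
After 'push 18': [-20, 18]
After 'eq': [0]
After 'push -9': [0, -9]
After 'over': [0, -9, 0]
After 'push 11': [0, -9, 0, 11]
After 'pop': [0, -9, 0]
After 'rot': [-9, 0, 0]
After 'eq': [-9, 1]
After 'over': [-9, 1, -9]
After 'div': [-9, -1]
After 'div': [9]
After 'neg': [-9]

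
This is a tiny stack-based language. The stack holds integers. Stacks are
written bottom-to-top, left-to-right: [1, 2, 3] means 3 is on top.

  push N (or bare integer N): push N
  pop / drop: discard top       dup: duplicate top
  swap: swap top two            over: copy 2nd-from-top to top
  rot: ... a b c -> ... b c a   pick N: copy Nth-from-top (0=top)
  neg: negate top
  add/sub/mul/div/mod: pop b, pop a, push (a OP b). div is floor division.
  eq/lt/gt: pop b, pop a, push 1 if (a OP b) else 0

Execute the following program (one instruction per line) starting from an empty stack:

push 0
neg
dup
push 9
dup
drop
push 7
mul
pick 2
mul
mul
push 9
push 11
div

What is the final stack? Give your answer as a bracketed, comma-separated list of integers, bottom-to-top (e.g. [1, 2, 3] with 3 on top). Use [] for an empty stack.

Answer: [0, 0, 0]

Derivation:
After 'push 0': [0]
After 'neg': [0]
After 'dup': [0, 0]
After 'push 9': [0, 0, 9]
After 'dup': [0, 0, 9, 9]
After 'drop': [0, 0, 9]
After 'push 7': [0, 0, 9, 7]
After 'mul': [0, 0, 63]
After 'pick 2': [0, 0, 63, 0]
After 'mul': [0, 0, 0]
After 'mul': [0, 0]
After 'push 9': [0, 0, 9]
After 'push 11': [0, 0, 9, 11]
After 'div': [0, 0, 0]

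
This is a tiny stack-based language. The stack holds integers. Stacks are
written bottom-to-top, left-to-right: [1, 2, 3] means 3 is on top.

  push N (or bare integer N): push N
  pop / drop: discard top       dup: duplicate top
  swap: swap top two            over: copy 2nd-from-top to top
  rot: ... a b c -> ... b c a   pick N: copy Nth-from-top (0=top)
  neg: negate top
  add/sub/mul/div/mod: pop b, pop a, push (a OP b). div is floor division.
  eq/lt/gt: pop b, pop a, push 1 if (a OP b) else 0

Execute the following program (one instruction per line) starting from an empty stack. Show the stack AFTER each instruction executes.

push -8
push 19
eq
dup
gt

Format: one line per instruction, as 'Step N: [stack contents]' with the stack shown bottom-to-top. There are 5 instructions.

Step 1: [-8]
Step 2: [-8, 19]
Step 3: [0]
Step 4: [0, 0]
Step 5: [0]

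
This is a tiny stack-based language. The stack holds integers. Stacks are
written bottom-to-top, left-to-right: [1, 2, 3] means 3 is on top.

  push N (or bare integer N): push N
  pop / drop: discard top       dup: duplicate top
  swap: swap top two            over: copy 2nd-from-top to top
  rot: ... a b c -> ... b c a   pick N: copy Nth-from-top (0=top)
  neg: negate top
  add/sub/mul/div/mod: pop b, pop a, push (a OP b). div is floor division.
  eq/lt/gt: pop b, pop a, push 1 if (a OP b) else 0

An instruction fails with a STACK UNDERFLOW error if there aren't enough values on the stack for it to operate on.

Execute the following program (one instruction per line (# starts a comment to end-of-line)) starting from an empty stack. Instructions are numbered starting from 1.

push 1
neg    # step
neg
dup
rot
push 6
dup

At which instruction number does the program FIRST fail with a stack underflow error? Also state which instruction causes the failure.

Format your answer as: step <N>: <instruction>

Step 1 ('push 1'): stack = [1], depth = 1
Step 2 ('neg'): stack = [-1], depth = 1
Step 3 ('neg'): stack = [1], depth = 1
Step 4 ('dup'): stack = [1, 1], depth = 2
Step 5 ('rot'): needs 3 value(s) but depth is 2 — STACK UNDERFLOW

Answer: step 5: rot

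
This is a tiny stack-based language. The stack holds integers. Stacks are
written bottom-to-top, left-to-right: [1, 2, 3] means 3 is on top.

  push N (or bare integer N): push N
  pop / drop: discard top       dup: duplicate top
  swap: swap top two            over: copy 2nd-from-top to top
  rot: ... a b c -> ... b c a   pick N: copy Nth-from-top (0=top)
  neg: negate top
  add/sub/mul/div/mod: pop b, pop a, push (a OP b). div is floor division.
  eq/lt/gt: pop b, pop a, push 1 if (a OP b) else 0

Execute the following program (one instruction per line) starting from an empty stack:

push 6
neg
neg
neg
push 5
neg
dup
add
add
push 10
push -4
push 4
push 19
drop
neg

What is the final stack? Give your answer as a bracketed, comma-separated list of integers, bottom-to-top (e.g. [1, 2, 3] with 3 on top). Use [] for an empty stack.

After 'push 6': [6]
After 'neg': [-6]
After 'neg': [6]
After 'neg': [-6]
After 'push 5': [-6, 5]
After 'neg': [-6, -5]
After 'dup': [-6, -5, -5]
After 'add': [-6, -10]
After 'add': [-16]
After 'push 10': [-16, 10]
After 'push -4': [-16, 10, -4]
After 'push 4': [-16, 10, -4, 4]
After 'push 19': [-16, 10, -4, 4, 19]
After 'drop': [-16, 10, -4, 4]
After 'neg': [-16, 10, -4, -4]

Answer: [-16, 10, -4, -4]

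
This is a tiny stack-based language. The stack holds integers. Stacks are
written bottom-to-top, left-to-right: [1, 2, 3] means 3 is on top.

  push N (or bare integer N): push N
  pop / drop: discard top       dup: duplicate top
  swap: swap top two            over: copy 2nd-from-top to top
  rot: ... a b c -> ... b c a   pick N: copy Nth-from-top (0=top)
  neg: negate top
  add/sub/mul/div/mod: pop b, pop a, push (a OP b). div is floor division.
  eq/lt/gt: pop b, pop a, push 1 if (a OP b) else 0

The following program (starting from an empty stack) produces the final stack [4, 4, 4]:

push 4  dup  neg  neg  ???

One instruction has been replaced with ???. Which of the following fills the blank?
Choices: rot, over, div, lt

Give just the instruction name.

Stack before ???: [4, 4]
Stack after ???:  [4, 4, 4]
Checking each choice:
  rot: stack underflow (need 3, have 2)
  over: MATCH
  div: produces [1]
  lt: produces [0]


Answer: over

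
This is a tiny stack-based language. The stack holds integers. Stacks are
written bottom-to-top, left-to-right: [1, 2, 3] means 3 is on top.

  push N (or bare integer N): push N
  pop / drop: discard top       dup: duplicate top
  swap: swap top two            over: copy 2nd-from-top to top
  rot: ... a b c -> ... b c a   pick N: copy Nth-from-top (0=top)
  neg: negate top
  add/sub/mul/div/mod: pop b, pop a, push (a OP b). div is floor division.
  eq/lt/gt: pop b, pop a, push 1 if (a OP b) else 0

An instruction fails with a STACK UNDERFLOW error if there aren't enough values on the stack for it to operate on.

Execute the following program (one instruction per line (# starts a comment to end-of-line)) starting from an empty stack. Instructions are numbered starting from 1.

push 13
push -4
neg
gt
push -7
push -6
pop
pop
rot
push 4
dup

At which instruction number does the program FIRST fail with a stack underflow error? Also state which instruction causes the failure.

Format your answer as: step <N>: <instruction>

Answer: step 9: rot

Derivation:
Step 1 ('push 13'): stack = [13], depth = 1
Step 2 ('push -4'): stack = [13, -4], depth = 2
Step 3 ('neg'): stack = [13, 4], depth = 2
Step 4 ('gt'): stack = [1], depth = 1
Step 5 ('push -7'): stack = [1, -7], depth = 2
Step 6 ('push -6'): stack = [1, -7, -6], depth = 3
Step 7 ('pop'): stack = [1, -7], depth = 2
Step 8 ('pop'): stack = [1], depth = 1
Step 9 ('rot'): needs 3 value(s) but depth is 1 — STACK UNDERFLOW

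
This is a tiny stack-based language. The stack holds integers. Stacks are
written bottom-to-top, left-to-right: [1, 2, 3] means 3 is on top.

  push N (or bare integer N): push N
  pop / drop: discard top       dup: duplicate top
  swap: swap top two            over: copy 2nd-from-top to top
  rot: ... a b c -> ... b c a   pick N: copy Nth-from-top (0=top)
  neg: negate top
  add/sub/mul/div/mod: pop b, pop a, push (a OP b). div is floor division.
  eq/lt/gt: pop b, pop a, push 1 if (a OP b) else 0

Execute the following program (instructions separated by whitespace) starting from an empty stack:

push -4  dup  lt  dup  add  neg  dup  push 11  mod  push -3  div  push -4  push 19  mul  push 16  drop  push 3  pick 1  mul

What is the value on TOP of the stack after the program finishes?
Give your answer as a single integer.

Answer: -228

Derivation:
After 'push -4': [-4]
After 'dup': [-4, -4]
After 'lt': [0]
After 'dup': [0, 0]
After 'add': [0]
After 'neg': [0]
After 'dup': [0, 0]
After 'push 11': [0, 0, 11]
After 'mod': [0, 0]
After 'push -3': [0, 0, -3]
After 'div': [0, 0]
After 'push -4': [0, 0, -4]
After 'push 19': [0, 0, -4, 19]
After 'mul': [0, 0, -76]
After 'push 16': [0, 0, -76, 16]
After 'drop': [0, 0, -76]
After 'push 3': [0, 0, -76, 3]
After 'pick 1': [0, 0, -76, 3, -76]
After 'mul': [0, 0, -76, -228]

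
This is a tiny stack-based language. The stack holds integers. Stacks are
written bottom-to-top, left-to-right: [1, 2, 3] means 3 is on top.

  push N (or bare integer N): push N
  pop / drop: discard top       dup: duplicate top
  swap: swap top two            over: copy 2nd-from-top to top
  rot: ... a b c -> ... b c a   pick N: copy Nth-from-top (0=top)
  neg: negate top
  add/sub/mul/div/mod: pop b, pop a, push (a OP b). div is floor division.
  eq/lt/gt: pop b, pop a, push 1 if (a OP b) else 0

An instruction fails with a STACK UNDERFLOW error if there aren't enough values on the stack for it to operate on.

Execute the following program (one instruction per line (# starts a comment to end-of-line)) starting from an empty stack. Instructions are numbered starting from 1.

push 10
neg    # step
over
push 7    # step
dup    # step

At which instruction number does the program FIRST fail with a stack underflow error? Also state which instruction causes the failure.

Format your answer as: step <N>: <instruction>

Step 1 ('push 10'): stack = [10], depth = 1
Step 2 ('neg'): stack = [-10], depth = 1
Step 3 ('over'): needs 2 value(s) but depth is 1 — STACK UNDERFLOW

Answer: step 3: over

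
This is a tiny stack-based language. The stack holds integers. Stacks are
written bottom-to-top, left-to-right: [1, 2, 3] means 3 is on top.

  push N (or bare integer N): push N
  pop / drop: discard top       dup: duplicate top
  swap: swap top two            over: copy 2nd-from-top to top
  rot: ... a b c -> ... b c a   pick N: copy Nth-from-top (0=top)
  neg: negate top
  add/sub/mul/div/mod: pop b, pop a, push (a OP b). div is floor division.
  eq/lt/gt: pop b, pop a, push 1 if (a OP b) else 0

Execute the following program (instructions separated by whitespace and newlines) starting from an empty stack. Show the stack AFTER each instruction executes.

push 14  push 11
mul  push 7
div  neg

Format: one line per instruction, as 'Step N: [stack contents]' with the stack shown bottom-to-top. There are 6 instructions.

Step 1: [14]
Step 2: [14, 11]
Step 3: [154]
Step 4: [154, 7]
Step 5: [22]
Step 6: [-22]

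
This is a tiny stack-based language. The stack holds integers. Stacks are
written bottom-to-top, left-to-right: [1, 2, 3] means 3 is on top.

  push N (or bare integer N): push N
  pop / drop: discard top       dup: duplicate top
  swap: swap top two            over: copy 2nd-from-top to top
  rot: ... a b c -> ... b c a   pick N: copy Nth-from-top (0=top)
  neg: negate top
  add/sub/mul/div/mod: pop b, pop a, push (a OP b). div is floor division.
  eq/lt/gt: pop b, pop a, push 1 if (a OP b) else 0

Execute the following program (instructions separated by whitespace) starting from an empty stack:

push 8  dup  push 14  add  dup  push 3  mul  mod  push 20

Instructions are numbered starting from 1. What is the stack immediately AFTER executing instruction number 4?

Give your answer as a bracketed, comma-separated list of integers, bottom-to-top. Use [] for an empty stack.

Step 1 ('push 8'): [8]
Step 2 ('dup'): [8, 8]
Step 3 ('push 14'): [8, 8, 14]
Step 4 ('add'): [8, 22]

Answer: [8, 22]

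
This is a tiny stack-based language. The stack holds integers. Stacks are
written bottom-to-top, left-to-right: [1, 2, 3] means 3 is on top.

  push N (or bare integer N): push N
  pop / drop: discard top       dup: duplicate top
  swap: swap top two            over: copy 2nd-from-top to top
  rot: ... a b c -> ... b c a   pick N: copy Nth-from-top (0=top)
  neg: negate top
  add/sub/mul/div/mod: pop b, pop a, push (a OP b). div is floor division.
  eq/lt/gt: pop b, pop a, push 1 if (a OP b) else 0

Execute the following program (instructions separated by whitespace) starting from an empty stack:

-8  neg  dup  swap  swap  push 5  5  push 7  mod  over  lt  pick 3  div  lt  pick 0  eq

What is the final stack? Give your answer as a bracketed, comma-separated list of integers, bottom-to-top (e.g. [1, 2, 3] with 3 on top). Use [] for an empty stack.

Answer: [8, 8, 1]

Derivation:
After 'push -8': [-8]
After 'neg': [8]
After 'dup': [8, 8]
After 'swap': [8, 8]
After 'swap': [8, 8]
After 'push 5': [8, 8, 5]
After 'push 5': [8, 8, 5, 5]
After 'push 7': [8, 8, 5, 5, 7]
After 'mod': [8, 8, 5, 5]
After 'over': [8, 8, 5, 5, 5]
After 'lt': [8, 8, 5, 0]
After 'pick 3': [8, 8, 5, 0, 8]
After 'div': [8, 8, 5, 0]
After 'lt': [8, 8, 0]
After 'pick 0': [8, 8, 0, 0]
After 'eq': [8, 8, 1]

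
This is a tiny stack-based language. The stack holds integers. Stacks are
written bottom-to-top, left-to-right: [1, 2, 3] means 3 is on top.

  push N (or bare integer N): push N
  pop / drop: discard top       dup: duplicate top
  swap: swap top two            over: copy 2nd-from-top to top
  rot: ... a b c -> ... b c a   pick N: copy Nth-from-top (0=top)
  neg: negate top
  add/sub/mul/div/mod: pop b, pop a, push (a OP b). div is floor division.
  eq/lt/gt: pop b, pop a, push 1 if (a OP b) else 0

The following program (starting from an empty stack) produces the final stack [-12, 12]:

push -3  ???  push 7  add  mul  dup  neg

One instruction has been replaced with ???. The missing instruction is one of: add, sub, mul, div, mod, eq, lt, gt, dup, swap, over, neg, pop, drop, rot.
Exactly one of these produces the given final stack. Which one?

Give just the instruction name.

Stack before ???: [-3]
Stack after ???:  [-3, -3]
The instruction that transforms [-3] -> [-3, -3] is: dup

Answer: dup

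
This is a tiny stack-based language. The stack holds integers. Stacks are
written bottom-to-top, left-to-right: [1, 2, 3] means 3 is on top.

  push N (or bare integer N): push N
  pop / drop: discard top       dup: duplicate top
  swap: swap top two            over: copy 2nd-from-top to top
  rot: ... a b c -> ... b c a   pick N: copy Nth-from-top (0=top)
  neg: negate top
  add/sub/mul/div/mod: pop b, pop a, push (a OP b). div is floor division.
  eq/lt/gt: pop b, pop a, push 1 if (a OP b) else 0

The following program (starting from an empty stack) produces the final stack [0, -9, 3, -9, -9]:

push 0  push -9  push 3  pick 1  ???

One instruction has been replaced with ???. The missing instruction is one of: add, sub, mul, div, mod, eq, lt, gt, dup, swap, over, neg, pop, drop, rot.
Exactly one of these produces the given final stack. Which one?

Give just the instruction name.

Stack before ???: [0, -9, 3, -9]
Stack after ???:  [0, -9, 3, -9, -9]
The instruction that transforms [0, -9, 3, -9] -> [0, -9, 3, -9, -9] is: dup

Answer: dup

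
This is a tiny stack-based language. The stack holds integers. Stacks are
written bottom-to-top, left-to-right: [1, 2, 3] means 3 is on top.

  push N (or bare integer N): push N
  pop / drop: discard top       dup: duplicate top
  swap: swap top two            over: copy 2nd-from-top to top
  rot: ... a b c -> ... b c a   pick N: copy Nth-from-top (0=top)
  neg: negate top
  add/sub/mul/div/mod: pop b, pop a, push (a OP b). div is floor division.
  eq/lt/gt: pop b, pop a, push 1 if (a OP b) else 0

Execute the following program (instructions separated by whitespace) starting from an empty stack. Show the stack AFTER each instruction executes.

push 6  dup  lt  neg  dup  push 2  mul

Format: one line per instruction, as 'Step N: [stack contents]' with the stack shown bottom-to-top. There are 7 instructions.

Step 1: [6]
Step 2: [6, 6]
Step 3: [0]
Step 4: [0]
Step 5: [0, 0]
Step 6: [0, 0, 2]
Step 7: [0, 0]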